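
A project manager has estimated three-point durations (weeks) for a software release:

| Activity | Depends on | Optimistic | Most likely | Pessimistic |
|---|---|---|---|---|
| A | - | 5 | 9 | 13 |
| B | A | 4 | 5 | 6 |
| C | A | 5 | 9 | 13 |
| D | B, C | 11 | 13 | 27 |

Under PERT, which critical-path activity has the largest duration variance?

D

te_A = (5 + 4·9 + 13)/6 = 54/6 = 9; σ²_A = ((13−5)/6)² = 1.778
te_B = (4 + 4·5 + 6)/6 = 30/6 = 5; σ²_B = ((6−4)/6)² = 0.111
te_C = (5 + 4·9 + 13)/6 = 54/6 = 9; σ²_C = ((13−5)/6)² = 1.778
te_D = (11 + 4·13 + 27)/6 = 90/6 = 15; σ²_D = ((27−11)/6)² = 7.111

Forward pass:
ES_A = 0; EF_A = 9
ES_B = 9; EF_B = 9+5 = 14
ES_C = 9; EF_C = 9+9 = 18
ES_D = max(EF_B=14, EF_C=18) = 18; EF_D = 18+15 = 33
Expected project duration μ = 33 weeks. Critical path: A → C → D.

Variances on critical path: σ²_A=1.778, σ²_C=1.778, σ²_D=7.111.
Largest is σ²_D = 7.111.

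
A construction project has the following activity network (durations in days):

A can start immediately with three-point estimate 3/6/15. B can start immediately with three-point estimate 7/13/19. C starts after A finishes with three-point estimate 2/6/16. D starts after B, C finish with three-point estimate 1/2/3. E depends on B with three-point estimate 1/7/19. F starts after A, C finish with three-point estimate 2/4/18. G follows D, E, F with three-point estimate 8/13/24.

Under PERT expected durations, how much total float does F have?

te_A = (3 + 4·6 + 15)/6 = 42/6 = 7
te_B = (7 + 4·13 + 19)/6 = 78/6 = 13
te_C = (2 + 4·6 + 16)/6 = 42/6 = 7
te_D = (1 + 4·2 + 3)/6 = 12/6 = 2
te_E = (1 + 4·7 + 19)/6 = 48/6 = 8
te_F = (2 + 4·4 + 18)/6 = 36/6 = 6
te_G = (8 + 4·13 + 24)/6 = 84/6 = 14

Forward pass:
ES_A = 0; EF_A = 7
ES_B = 0; EF_B = 13
ES_C = 7; EF_C = 7+7 = 14
ES_D = max(EF_B=13, EF_C=14) = 14; EF_D = 14+2 = 16
ES_E = 13; EF_E = 13+8 = 21
ES_F = max(EF_A=7, EF_C=14) = 14; EF_F = 14+6 = 20
ES_G = max(EF_D=16, EF_E=21, EF_F=20) = 21; EF_G = 21+14 = 35
Expected project duration μ = 35 days. Critical path: B → E → G.

Backward pass:
LF_G = 35; LS_G = 35−14 = 21
LF_F = LS_G = 21; LS_F = 21−6 = 15
LF_E = LS_G = 21; LS_E = 21−8 = 13
LF_D = LS_G = 21; LS_D = 21−2 = 19
LF_C = min(LS_D=19, LS_F=15) = 15; LS_C = 15−7 = 8
LF_B = min(LS_D=19, LS_E=13) = 13; LS_B = 13−13 = 0
LF_A = min(LS_C=8, LS_F=15) = 8; LS_A = 8−7 = 1
Slack_F = LS_F − ES_F = 15 − 14 = 1

1 days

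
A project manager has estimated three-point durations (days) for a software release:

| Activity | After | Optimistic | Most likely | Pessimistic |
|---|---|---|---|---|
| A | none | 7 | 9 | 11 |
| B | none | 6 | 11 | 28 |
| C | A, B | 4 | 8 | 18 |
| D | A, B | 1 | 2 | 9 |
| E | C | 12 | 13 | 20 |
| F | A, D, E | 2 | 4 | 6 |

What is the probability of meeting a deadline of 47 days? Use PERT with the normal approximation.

te_A = (7 + 4·9 + 11)/6 = 54/6 = 9; σ²_A = ((11−7)/6)² = 0.444
te_B = (6 + 4·11 + 28)/6 = 78/6 = 13; σ²_B = ((28−6)/6)² = 13.444
te_C = (4 + 4·8 + 18)/6 = 54/6 = 9; σ²_C = ((18−4)/6)² = 5.444
te_D = (1 + 4·2 + 9)/6 = 18/6 = 3; σ²_D = ((9−1)/6)² = 1.778
te_E = (12 + 4·13 + 20)/6 = 84/6 = 14; σ²_E = ((20−12)/6)² = 1.778
te_F = (2 + 4·4 + 6)/6 = 24/6 = 4; σ²_F = ((6−2)/6)² = 0.444

Forward pass:
ES_A = 0; EF_A = 9
ES_B = 0; EF_B = 13
ES_C = max(EF_A=9, EF_B=13) = 13; EF_C = 13+9 = 22
ES_D = max(EF_A=9, EF_B=13) = 13; EF_D = 13+3 = 16
ES_E = 22; EF_E = 22+14 = 36
ES_F = max(EF_A=9, EF_D=16, EF_E=36) = 36; EF_F = 36+4 = 40
Expected project duration μ = 40 days. Critical path: B → C → E → F.

Variance along critical path = 13.444 + 5.444 + 1.778 + 0.444 = 21.111; σ = √21.111 = 4.595 days.
Z = (47 − 40) / 4.595 = 1.524
P(T ≤ 47) = Φ(1.524) ≈ 0.936

0.936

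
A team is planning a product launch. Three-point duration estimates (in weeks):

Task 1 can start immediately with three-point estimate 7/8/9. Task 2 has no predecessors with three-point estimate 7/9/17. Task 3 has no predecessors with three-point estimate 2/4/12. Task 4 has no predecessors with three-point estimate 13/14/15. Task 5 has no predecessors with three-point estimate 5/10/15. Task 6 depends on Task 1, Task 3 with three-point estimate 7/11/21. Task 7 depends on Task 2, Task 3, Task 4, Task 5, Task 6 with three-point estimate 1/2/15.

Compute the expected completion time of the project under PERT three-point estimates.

24 weeks

te_Task 1 = (7 + 4·8 + 9)/6 = 48/6 = 8
te_Task 2 = (7 + 4·9 + 17)/6 = 60/6 = 10
te_Task 3 = (2 + 4·4 + 12)/6 = 30/6 = 5
te_Task 4 = (13 + 4·14 + 15)/6 = 84/6 = 14
te_Task 5 = (5 + 4·10 + 15)/6 = 60/6 = 10
te_Task 6 = (7 + 4·11 + 21)/6 = 72/6 = 12
te_Task 7 = (1 + 4·2 + 15)/6 = 24/6 = 4

Forward pass:
ES_Task 1 = 0; EF_Task 1 = 8
ES_Task 2 = 0; EF_Task 2 = 10
ES_Task 3 = 0; EF_Task 3 = 5
ES_Task 4 = 0; EF_Task 4 = 14
ES_Task 5 = 0; EF_Task 5 = 10
ES_Task 6 = max(EF_Task 1=8, EF_Task 3=5) = 8; EF_Task 6 = 8+12 = 20
ES_Task 7 = max(EF_Task 2=10, EF_Task 3=5, EF_Task 4=14, EF_Task 5=10, EF_Task 6=20) = 20; EF_Task 7 = 20+4 = 24
Expected project duration μ = 24 weeks. Critical path: Task 1 → Task 6 → Task 7.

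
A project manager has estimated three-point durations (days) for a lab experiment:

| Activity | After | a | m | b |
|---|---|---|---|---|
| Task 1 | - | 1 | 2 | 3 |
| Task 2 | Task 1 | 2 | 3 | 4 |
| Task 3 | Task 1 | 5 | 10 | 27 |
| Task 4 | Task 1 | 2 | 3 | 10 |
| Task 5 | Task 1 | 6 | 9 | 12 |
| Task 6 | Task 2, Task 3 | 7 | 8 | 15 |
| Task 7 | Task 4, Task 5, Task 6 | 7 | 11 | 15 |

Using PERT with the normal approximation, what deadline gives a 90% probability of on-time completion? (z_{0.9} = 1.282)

39.3 days

te_Task 1 = (1 + 4·2 + 3)/6 = 12/6 = 2; σ²_Task 1 = ((3−1)/6)² = 0.111
te_Task 2 = (2 + 4·3 + 4)/6 = 18/6 = 3; σ²_Task 2 = ((4−2)/6)² = 0.111
te_Task 3 = (5 + 4·10 + 27)/6 = 72/6 = 12; σ²_Task 3 = ((27−5)/6)² = 13.444
te_Task 4 = (2 + 4·3 + 10)/6 = 24/6 = 4; σ²_Task 4 = ((10−2)/6)² = 1.778
te_Task 5 = (6 + 4·9 + 12)/6 = 54/6 = 9; σ²_Task 5 = ((12−6)/6)² = 1.000
te_Task 6 = (7 + 4·8 + 15)/6 = 54/6 = 9; σ²_Task 6 = ((15−7)/6)² = 1.778
te_Task 7 = (7 + 4·11 + 15)/6 = 66/6 = 11; σ²_Task 7 = ((15−7)/6)² = 1.778

Forward pass:
ES_Task 1 = 0; EF_Task 1 = 2
ES_Task 2 = 2; EF_Task 2 = 2+3 = 5
ES_Task 3 = 2; EF_Task 3 = 2+12 = 14
ES_Task 4 = 2; EF_Task 4 = 2+4 = 6
ES_Task 5 = 2; EF_Task 5 = 2+9 = 11
ES_Task 6 = max(EF_Task 2=5, EF_Task 3=14) = 14; EF_Task 6 = 14+9 = 23
ES_Task 7 = max(EF_Task 4=6, EF_Task 5=11, EF_Task 6=23) = 23; EF_Task 7 = 23+11 = 34
Expected project duration μ = 34 days. Critical path: Task 1 → Task 3 → Task 6 → Task 7.

Variance along critical path = 0.111 + 13.444 + 1.778 + 1.778 = 17.111; σ = 4.137 days.
D = μ + z·σ = 34 + 1.282·4.137 = 39.3 days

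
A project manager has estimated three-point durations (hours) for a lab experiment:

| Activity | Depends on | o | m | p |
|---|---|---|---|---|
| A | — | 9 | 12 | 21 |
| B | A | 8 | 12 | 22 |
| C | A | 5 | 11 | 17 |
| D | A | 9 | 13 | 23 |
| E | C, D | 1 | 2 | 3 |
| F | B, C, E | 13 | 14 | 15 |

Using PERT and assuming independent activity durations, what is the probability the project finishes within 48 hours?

te_A = (9 + 4·12 + 21)/6 = 78/6 = 13; σ²_A = ((21−9)/6)² = 4.000
te_B = (8 + 4·12 + 22)/6 = 78/6 = 13; σ²_B = ((22−8)/6)² = 5.444
te_C = (5 + 4·11 + 17)/6 = 66/6 = 11; σ²_C = ((17−5)/6)² = 4.000
te_D = (9 + 4·13 + 23)/6 = 84/6 = 14; σ²_D = ((23−9)/6)² = 5.444
te_E = (1 + 4·2 + 3)/6 = 12/6 = 2; σ²_E = ((3−1)/6)² = 0.111
te_F = (13 + 4·14 + 15)/6 = 84/6 = 14; σ²_F = ((15−13)/6)² = 0.111

Forward pass:
ES_A = 0; EF_A = 13
ES_B = 13; EF_B = 13+13 = 26
ES_C = 13; EF_C = 13+11 = 24
ES_D = 13; EF_D = 13+14 = 27
ES_E = max(EF_C=24, EF_D=27) = 27; EF_E = 27+2 = 29
ES_F = max(EF_B=26, EF_C=24, EF_E=29) = 29; EF_F = 29+14 = 43
Expected project duration μ = 43 hours. Critical path: A → D → E → F.

Variance along critical path = 4.000 + 5.444 + 0.111 + 0.111 = 9.667; σ = √9.667 = 3.109 hours.
Z = (48 − 43) / 3.109 = 1.608
P(T ≤ 48) = Φ(1.608) ≈ 0.946

0.946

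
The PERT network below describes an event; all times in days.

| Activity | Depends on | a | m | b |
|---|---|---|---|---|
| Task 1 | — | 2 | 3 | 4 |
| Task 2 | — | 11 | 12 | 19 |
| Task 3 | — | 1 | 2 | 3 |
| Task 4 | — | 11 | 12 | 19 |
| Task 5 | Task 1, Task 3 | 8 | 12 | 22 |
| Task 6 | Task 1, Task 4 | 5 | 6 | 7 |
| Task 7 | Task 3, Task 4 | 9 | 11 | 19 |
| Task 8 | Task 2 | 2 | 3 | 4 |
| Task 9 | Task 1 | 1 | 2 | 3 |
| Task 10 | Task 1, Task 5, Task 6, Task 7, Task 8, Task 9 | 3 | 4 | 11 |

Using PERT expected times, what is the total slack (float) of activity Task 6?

6 days

te_Task 1 = (2 + 4·3 + 4)/6 = 18/6 = 3
te_Task 2 = (11 + 4·12 + 19)/6 = 78/6 = 13
te_Task 3 = (1 + 4·2 + 3)/6 = 12/6 = 2
te_Task 4 = (11 + 4·12 + 19)/6 = 78/6 = 13
te_Task 5 = (8 + 4·12 + 22)/6 = 78/6 = 13
te_Task 6 = (5 + 4·6 + 7)/6 = 36/6 = 6
te_Task 7 = (9 + 4·11 + 19)/6 = 72/6 = 12
te_Task 8 = (2 + 4·3 + 4)/6 = 18/6 = 3
te_Task 9 = (1 + 4·2 + 3)/6 = 12/6 = 2
te_Task 10 = (3 + 4·4 + 11)/6 = 30/6 = 5

Forward pass:
ES_Task 1 = 0; EF_Task 1 = 3
ES_Task 2 = 0; EF_Task 2 = 13
ES_Task 3 = 0; EF_Task 3 = 2
ES_Task 4 = 0; EF_Task 4 = 13
ES_Task 5 = max(EF_Task 1=3, EF_Task 3=2) = 3; EF_Task 5 = 3+13 = 16
ES_Task 6 = max(EF_Task 1=3, EF_Task 4=13) = 13; EF_Task 6 = 13+6 = 19
ES_Task 7 = max(EF_Task 3=2, EF_Task 4=13) = 13; EF_Task 7 = 13+12 = 25
ES_Task 8 = 13; EF_Task 8 = 13+3 = 16
ES_Task 9 = 3; EF_Task 9 = 3+2 = 5
ES_Task 10 = max(EF_Task 1=3, EF_Task 5=16, EF_Task 6=19, EF_Task 7=25, EF_Task 8=16, EF_Task 9=5) = 25; EF_Task 10 = 25+5 = 30
Expected project duration μ = 30 days. Critical path: Task 4 → Task 7 → Task 10.

Backward pass:
LF_Task 10 = 30; LS_Task 10 = 30−5 = 25
LF_Task 9 = LS_Task 10 = 25; LS_Task 9 = 25−2 = 23
LF_Task 8 = LS_Task 10 = 25; LS_Task 8 = 25−3 = 22
LF_Task 7 = LS_Task 10 = 25; LS_Task 7 = 25−12 = 13
LF_Task 6 = LS_Task 10 = 25; LS_Task 6 = 25−6 = 19
LF_Task 5 = LS_Task 10 = 25; LS_Task 5 = 25−13 = 12
LF_Task 4 = min(LS_Task 6=19, LS_Task 7=13) = 13; LS_Task 4 = 13−13 = 0
LF_Task 3 = min(LS_Task 5=12, LS_Task 7=13) = 12; LS_Task 3 = 12−2 = 10
LF_Task 2 = LS_Task 8 = 22; LS_Task 2 = 22−13 = 9
LF_Task 1 = min(LS_Task 5=12, LS_Task 6=19, LS_Task 9=23, LS_Task 10=25) = 12; LS_Task 1 = 12−3 = 9
Slack_Task 6 = LS_Task 6 − ES_Task 6 = 19 − 13 = 6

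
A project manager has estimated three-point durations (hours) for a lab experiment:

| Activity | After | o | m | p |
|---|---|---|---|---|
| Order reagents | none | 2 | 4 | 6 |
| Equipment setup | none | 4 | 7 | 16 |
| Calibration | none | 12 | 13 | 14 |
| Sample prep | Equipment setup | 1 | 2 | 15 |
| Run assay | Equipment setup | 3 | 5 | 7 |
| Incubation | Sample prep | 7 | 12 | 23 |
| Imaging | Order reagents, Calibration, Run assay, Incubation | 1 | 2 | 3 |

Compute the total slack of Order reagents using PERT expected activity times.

21 hours

te_Order reagents = (2 + 4·4 + 6)/6 = 24/6 = 4
te_Equipment setup = (4 + 4·7 + 16)/6 = 48/6 = 8
te_Calibration = (12 + 4·13 + 14)/6 = 78/6 = 13
te_Sample prep = (1 + 4·2 + 15)/6 = 24/6 = 4
te_Run assay = (3 + 4·5 + 7)/6 = 30/6 = 5
te_Incubation = (7 + 4·12 + 23)/6 = 78/6 = 13
te_Imaging = (1 + 4·2 + 3)/6 = 12/6 = 2

Forward pass:
ES_Order reagents = 0; EF_Order reagents = 4
ES_Equipment setup = 0; EF_Equipment setup = 8
ES_Calibration = 0; EF_Calibration = 13
ES_Sample prep = 8; EF_Sample prep = 8+4 = 12
ES_Run assay = 8; EF_Run assay = 8+5 = 13
ES_Incubation = 12; EF_Incubation = 12+13 = 25
ES_Imaging = max(EF_Order reagents=4, EF_Calibration=13, EF_Run assay=13, EF_Incubation=25) = 25; EF_Imaging = 25+2 = 27
Expected project duration μ = 27 hours. Critical path: Equipment setup → Sample prep → Incubation → Imaging.

Backward pass:
LF_Imaging = 27; LS_Imaging = 27−2 = 25
LF_Incubation = LS_Imaging = 25; LS_Incubation = 25−13 = 12
LF_Run assay = LS_Imaging = 25; LS_Run assay = 25−5 = 20
LF_Sample prep = LS_Incubation = 12; LS_Sample prep = 12−4 = 8
LF_Calibration = LS_Imaging = 25; LS_Calibration = 25−13 = 12
LF_Equipment setup = min(LS_Sample prep=8, LS_Run assay=20) = 8; LS_Equipment setup = 8−8 = 0
LF_Order reagents = LS_Imaging = 25; LS_Order reagents = 25−4 = 21
Slack_Order reagents = LS_Order reagents − ES_Order reagents = 21 − 0 = 21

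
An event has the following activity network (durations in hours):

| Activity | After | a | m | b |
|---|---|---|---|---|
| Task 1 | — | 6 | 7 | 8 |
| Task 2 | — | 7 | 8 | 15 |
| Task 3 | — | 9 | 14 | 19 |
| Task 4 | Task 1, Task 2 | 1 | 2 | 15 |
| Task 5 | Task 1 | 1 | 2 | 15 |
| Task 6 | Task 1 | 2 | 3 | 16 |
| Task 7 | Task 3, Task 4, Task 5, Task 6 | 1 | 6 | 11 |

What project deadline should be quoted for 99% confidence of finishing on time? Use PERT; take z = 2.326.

te_Task 1 = (6 + 4·7 + 8)/6 = 42/6 = 7; σ²_Task 1 = ((8−6)/6)² = 0.111
te_Task 2 = (7 + 4·8 + 15)/6 = 54/6 = 9; σ²_Task 2 = ((15−7)/6)² = 1.778
te_Task 3 = (9 + 4·14 + 19)/6 = 84/6 = 14; σ²_Task 3 = ((19−9)/6)² = 2.778
te_Task 4 = (1 + 4·2 + 15)/6 = 24/6 = 4; σ²_Task 4 = ((15−1)/6)² = 5.444
te_Task 5 = (1 + 4·2 + 15)/6 = 24/6 = 4; σ²_Task 5 = ((15−1)/6)² = 5.444
te_Task 6 = (2 + 4·3 + 16)/6 = 30/6 = 5; σ²_Task 6 = ((16−2)/6)² = 5.444
te_Task 7 = (1 + 4·6 + 11)/6 = 36/6 = 6; σ²_Task 7 = ((11−1)/6)² = 2.778

Forward pass:
ES_Task 1 = 0; EF_Task 1 = 7
ES_Task 2 = 0; EF_Task 2 = 9
ES_Task 3 = 0; EF_Task 3 = 14
ES_Task 4 = max(EF_Task 1=7, EF_Task 2=9) = 9; EF_Task 4 = 9+4 = 13
ES_Task 5 = 7; EF_Task 5 = 7+4 = 11
ES_Task 6 = 7; EF_Task 6 = 7+5 = 12
ES_Task 7 = max(EF_Task 3=14, EF_Task 4=13, EF_Task 5=11, EF_Task 6=12) = 14; EF_Task 7 = 14+6 = 20
Expected project duration μ = 20 hours. Critical path: Task 3 → Task 7.

Variance along critical path = 2.778 + 2.778 = 5.556; σ = 2.357 hours.
D = μ + z·σ = 20 + 2.326·2.357 = 25.5 hours

25.5 hours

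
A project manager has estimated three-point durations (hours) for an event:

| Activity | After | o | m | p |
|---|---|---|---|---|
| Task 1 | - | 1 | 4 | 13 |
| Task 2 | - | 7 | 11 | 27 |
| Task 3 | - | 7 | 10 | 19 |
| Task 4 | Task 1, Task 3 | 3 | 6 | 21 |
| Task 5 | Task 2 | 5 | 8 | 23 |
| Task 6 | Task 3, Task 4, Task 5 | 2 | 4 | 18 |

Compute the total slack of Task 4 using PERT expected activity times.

te_Task 1 = (1 + 4·4 + 13)/6 = 30/6 = 5
te_Task 2 = (7 + 4·11 + 27)/6 = 78/6 = 13
te_Task 3 = (7 + 4·10 + 19)/6 = 66/6 = 11
te_Task 4 = (3 + 4·6 + 21)/6 = 48/6 = 8
te_Task 5 = (5 + 4·8 + 23)/6 = 60/6 = 10
te_Task 6 = (2 + 4·4 + 18)/6 = 36/6 = 6

Forward pass:
ES_Task 1 = 0; EF_Task 1 = 5
ES_Task 2 = 0; EF_Task 2 = 13
ES_Task 3 = 0; EF_Task 3 = 11
ES_Task 4 = max(EF_Task 1=5, EF_Task 3=11) = 11; EF_Task 4 = 11+8 = 19
ES_Task 5 = 13; EF_Task 5 = 13+10 = 23
ES_Task 6 = max(EF_Task 3=11, EF_Task 4=19, EF_Task 5=23) = 23; EF_Task 6 = 23+6 = 29
Expected project duration μ = 29 hours. Critical path: Task 2 → Task 5 → Task 6.

Backward pass:
LF_Task 6 = 29; LS_Task 6 = 29−6 = 23
LF_Task 5 = LS_Task 6 = 23; LS_Task 5 = 23−10 = 13
LF_Task 4 = LS_Task 6 = 23; LS_Task 4 = 23−8 = 15
LF_Task 3 = min(LS_Task 4=15, LS_Task 6=23) = 15; LS_Task 3 = 15−11 = 4
LF_Task 2 = LS_Task 5 = 13; LS_Task 2 = 13−13 = 0
LF_Task 1 = LS_Task 4 = 15; LS_Task 1 = 15−5 = 10
Slack_Task 4 = LS_Task 4 − ES_Task 4 = 15 − 11 = 4

4 hours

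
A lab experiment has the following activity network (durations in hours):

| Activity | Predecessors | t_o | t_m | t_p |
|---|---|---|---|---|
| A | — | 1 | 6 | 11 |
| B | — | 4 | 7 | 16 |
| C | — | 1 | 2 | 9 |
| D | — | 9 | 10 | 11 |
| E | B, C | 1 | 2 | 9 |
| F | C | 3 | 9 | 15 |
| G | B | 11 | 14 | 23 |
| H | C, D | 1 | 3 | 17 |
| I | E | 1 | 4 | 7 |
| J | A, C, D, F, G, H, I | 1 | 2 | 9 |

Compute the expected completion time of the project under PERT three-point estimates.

te_A = (1 + 4·6 + 11)/6 = 36/6 = 6
te_B = (4 + 4·7 + 16)/6 = 48/6 = 8
te_C = (1 + 4·2 + 9)/6 = 18/6 = 3
te_D = (9 + 4·10 + 11)/6 = 60/6 = 10
te_E = (1 + 4·2 + 9)/6 = 18/6 = 3
te_F = (3 + 4·9 + 15)/6 = 54/6 = 9
te_G = (11 + 4·14 + 23)/6 = 90/6 = 15
te_H = (1 + 4·3 + 17)/6 = 30/6 = 5
te_I = (1 + 4·4 + 7)/6 = 24/6 = 4
te_J = (1 + 4·2 + 9)/6 = 18/6 = 3

Forward pass:
ES_A = 0; EF_A = 6
ES_B = 0; EF_B = 8
ES_C = 0; EF_C = 3
ES_D = 0; EF_D = 10
ES_E = max(EF_B=8, EF_C=3) = 8; EF_E = 8+3 = 11
ES_F = 3; EF_F = 3+9 = 12
ES_G = 8; EF_G = 8+15 = 23
ES_H = max(EF_C=3, EF_D=10) = 10; EF_H = 10+5 = 15
ES_I = 11; EF_I = 11+4 = 15
ES_J = max(EF_A=6, EF_C=3, EF_D=10, EF_F=12, EF_G=23, EF_H=15, EF_I=15) = 23; EF_J = 23+3 = 26
Expected project duration μ = 26 hours. Critical path: B → G → J.

26 hours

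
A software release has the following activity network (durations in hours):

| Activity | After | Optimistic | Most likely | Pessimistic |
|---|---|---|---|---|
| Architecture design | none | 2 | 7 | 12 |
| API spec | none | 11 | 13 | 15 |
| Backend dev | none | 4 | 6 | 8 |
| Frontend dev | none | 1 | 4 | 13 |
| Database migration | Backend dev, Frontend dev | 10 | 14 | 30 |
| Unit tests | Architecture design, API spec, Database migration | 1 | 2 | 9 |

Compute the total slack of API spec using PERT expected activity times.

9 hours

te_Architecture design = (2 + 4·7 + 12)/6 = 42/6 = 7
te_API spec = (11 + 4·13 + 15)/6 = 78/6 = 13
te_Backend dev = (4 + 4·6 + 8)/6 = 36/6 = 6
te_Frontend dev = (1 + 4·4 + 13)/6 = 30/6 = 5
te_Database migration = (10 + 4·14 + 30)/6 = 96/6 = 16
te_Unit tests = (1 + 4·2 + 9)/6 = 18/6 = 3

Forward pass:
ES_Architecture design = 0; EF_Architecture design = 7
ES_API spec = 0; EF_API spec = 13
ES_Backend dev = 0; EF_Backend dev = 6
ES_Frontend dev = 0; EF_Frontend dev = 5
ES_Database migration = max(EF_Backend dev=6, EF_Frontend dev=5) = 6; EF_Database migration = 6+16 = 22
ES_Unit tests = max(EF_Architecture design=7, EF_API spec=13, EF_Database migration=22) = 22; EF_Unit tests = 22+3 = 25
Expected project duration μ = 25 hours. Critical path: Backend dev → Database migration → Unit tests.

Backward pass:
LF_Unit tests = 25; LS_Unit tests = 25−3 = 22
LF_Database migration = LS_Unit tests = 22; LS_Database migration = 22−16 = 6
LF_Frontend dev = LS_Database migration = 6; LS_Frontend dev = 6−5 = 1
LF_Backend dev = LS_Database migration = 6; LS_Backend dev = 6−6 = 0
LF_API spec = LS_Unit tests = 22; LS_API spec = 22−13 = 9
LF_Architecture design = LS_Unit tests = 22; LS_Architecture design = 22−7 = 15
Slack_API spec = LS_API spec − ES_API spec = 9 − 0 = 9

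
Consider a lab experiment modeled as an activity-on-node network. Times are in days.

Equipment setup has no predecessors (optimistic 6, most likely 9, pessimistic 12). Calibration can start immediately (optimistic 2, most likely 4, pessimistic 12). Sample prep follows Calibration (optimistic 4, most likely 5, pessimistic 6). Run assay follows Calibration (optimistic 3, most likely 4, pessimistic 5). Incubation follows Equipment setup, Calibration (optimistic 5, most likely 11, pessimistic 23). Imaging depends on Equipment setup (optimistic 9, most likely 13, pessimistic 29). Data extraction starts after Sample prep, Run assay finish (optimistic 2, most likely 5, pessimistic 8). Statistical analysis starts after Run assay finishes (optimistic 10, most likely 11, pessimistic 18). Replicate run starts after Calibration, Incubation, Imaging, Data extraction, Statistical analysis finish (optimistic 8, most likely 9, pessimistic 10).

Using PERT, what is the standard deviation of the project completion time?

3.50 days

te_Equipment setup = (6 + 4·9 + 12)/6 = 54/6 = 9; σ²_Equipment setup = ((12−6)/6)² = 1.000
te_Calibration = (2 + 4·4 + 12)/6 = 30/6 = 5; σ²_Calibration = ((12−2)/6)² = 2.778
te_Sample prep = (4 + 4·5 + 6)/6 = 30/6 = 5; σ²_Sample prep = ((6−4)/6)² = 0.111
te_Run assay = (3 + 4·4 + 5)/6 = 24/6 = 4; σ²_Run assay = ((5−3)/6)² = 0.111
te_Incubation = (5 + 4·11 + 23)/6 = 72/6 = 12; σ²_Incubation = ((23−5)/6)² = 9.000
te_Imaging = (9 + 4·13 + 29)/6 = 90/6 = 15; σ²_Imaging = ((29−9)/6)² = 11.111
te_Data extraction = (2 + 4·5 + 8)/6 = 30/6 = 5; σ²_Data extraction = ((8−2)/6)² = 1.000
te_Statistical analysis = (10 + 4·11 + 18)/6 = 72/6 = 12; σ²_Statistical analysis = ((18−10)/6)² = 1.778
te_Replicate run = (8 + 4·9 + 10)/6 = 54/6 = 9; σ²_Replicate run = ((10−8)/6)² = 0.111

Forward pass:
ES_Equipment setup = 0; EF_Equipment setup = 9
ES_Calibration = 0; EF_Calibration = 5
ES_Sample prep = 5; EF_Sample prep = 5+5 = 10
ES_Run assay = 5; EF_Run assay = 5+4 = 9
ES_Incubation = max(EF_Equipment setup=9, EF_Calibration=5) = 9; EF_Incubation = 9+12 = 21
ES_Imaging = 9; EF_Imaging = 9+15 = 24
ES_Data extraction = max(EF_Sample prep=10, EF_Run assay=9) = 10; EF_Data extraction = 10+5 = 15
ES_Statistical analysis = 9; EF_Statistical analysis = 9+12 = 21
ES_Replicate run = max(EF_Calibration=5, EF_Incubation=21, EF_Imaging=24, EF_Data extraction=15, EF_Statistical analysis=21) = 24; EF_Replicate run = 24+9 = 33
Expected project duration μ = 33 days. Critical path: Equipment setup → Imaging → Replicate run.

Variance along critical path = 1.000 + 11.111 + 0.111 = 12.222
σ = √12.222 = 3.496 days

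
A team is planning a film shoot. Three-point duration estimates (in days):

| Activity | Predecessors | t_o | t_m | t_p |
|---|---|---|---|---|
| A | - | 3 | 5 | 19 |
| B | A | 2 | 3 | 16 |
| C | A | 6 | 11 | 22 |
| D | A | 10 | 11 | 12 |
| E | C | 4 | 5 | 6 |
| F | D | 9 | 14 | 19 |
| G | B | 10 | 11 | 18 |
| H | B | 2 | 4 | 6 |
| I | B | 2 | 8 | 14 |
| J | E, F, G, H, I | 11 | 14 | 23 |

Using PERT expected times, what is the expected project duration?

47 days

te_A = (3 + 4·5 + 19)/6 = 42/6 = 7
te_B = (2 + 4·3 + 16)/6 = 30/6 = 5
te_C = (6 + 4·11 + 22)/6 = 72/6 = 12
te_D = (10 + 4·11 + 12)/6 = 66/6 = 11
te_E = (4 + 4·5 + 6)/6 = 30/6 = 5
te_F = (9 + 4·14 + 19)/6 = 84/6 = 14
te_G = (10 + 4·11 + 18)/6 = 72/6 = 12
te_H = (2 + 4·4 + 6)/6 = 24/6 = 4
te_I = (2 + 4·8 + 14)/6 = 48/6 = 8
te_J = (11 + 4·14 + 23)/6 = 90/6 = 15

Forward pass:
ES_A = 0; EF_A = 7
ES_B = 7; EF_B = 7+5 = 12
ES_C = 7; EF_C = 7+12 = 19
ES_D = 7; EF_D = 7+11 = 18
ES_E = 19; EF_E = 19+5 = 24
ES_F = 18; EF_F = 18+14 = 32
ES_G = 12; EF_G = 12+12 = 24
ES_H = 12; EF_H = 12+4 = 16
ES_I = 12; EF_I = 12+8 = 20
ES_J = max(EF_E=24, EF_F=32, EF_G=24, EF_H=16, EF_I=20) = 32; EF_J = 32+15 = 47
Expected project duration μ = 47 days. Critical path: A → D → F → J.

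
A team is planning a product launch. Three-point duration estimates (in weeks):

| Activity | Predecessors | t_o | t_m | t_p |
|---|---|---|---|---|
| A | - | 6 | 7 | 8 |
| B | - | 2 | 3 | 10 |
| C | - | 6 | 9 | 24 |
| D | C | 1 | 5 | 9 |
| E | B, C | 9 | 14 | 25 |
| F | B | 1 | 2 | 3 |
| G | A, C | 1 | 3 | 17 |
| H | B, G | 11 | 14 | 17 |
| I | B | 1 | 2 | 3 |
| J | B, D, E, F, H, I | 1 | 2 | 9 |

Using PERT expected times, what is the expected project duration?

te_A = (6 + 4·7 + 8)/6 = 42/6 = 7
te_B = (2 + 4·3 + 10)/6 = 24/6 = 4
te_C = (6 + 4·9 + 24)/6 = 66/6 = 11
te_D = (1 + 4·5 + 9)/6 = 30/6 = 5
te_E = (9 + 4·14 + 25)/6 = 90/6 = 15
te_F = (1 + 4·2 + 3)/6 = 12/6 = 2
te_G = (1 + 4·3 + 17)/6 = 30/6 = 5
te_H = (11 + 4·14 + 17)/6 = 84/6 = 14
te_I = (1 + 4·2 + 3)/6 = 12/6 = 2
te_J = (1 + 4·2 + 9)/6 = 18/6 = 3

Forward pass:
ES_A = 0; EF_A = 7
ES_B = 0; EF_B = 4
ES_C = 0; EF_C = 11
ES_D = 11; EF_D = 11+5 = 16
ES_E = max(EF_B=4, EF_C=11) = 11; EF_E = 11+15 = 26
ES_F = 4; EF_F = 4+2 = 6
ES_G = max(EF_A=7, EF_C=11) = 11; EF_G = 11+5 = 16
ES_H = max(EF_B=4, EF_G=16) = 16; EF_H = 16+14 = 30
ES_I = 4; EF_I = 4+2 = 6
ES_J = max(EF_B=4, EF_D=16, EF_E=26, EF_F=6, EF_H=30, EF_I=6) = 30; EF_J = 30+3 = 33
Expected project duration μ = 33 weeks. Critical path: C → G → H → J.

33 weeks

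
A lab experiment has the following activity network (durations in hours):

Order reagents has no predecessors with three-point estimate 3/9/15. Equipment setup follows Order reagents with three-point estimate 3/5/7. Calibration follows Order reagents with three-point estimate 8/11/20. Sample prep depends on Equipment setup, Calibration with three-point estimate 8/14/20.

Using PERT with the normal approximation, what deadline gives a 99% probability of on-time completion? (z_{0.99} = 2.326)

te_Order reagents = (3 + 4·9 + 15)/6 = 54/6 = 9; σ²_Order reagents = ((15−3)/6)² = 4.000
te_Equipment setup = (3 + 4·5 + 7)/6 = 30/6 = 5; σ²_Equipment setup = ((7−3)/6)² = 0.444
te_Calibration = (8 + 4·11 + 20)/6 = 72/6 = 12; σ²_Calibration = ((20−8)/6)² = 4.000
te_Sample prep = (8 + 4·14 + 20)/6 = 84/6 = 14; σ²_Sample prep = ((20−8)/6)² = 4.000

Forward pass:
ES_Order reagents = 0; EF_Order reagents = 9
ES_Equipment setup = 9; EF_Equipment setup = 9+5 = 14
ES_Calibration = 9; EF_Calibration = 9+12 = 21
ES_Sample prep = max(EF_Equipment setup=14, EF_Calibration=21) = 21; EF_Sample prep = 21+14 = 35
Expected project duration μ = 35 hours. Critical path: Order reagents → Calibration → Sample prep.

Variance along critical path = 4.000 + 4.000 + 4.000 = 12.000; σ = 3.464 hours.
D = μ + z·σ = 35 + 2.326·3.464 = 43.1 hours

43.1 hours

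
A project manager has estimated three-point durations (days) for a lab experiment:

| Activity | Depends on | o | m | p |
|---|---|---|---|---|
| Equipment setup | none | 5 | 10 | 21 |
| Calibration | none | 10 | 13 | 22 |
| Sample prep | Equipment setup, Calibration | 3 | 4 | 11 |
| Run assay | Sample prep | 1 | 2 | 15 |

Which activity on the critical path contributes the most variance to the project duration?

te_Equipment setup = (5 + 4·10 + 21)/6 = 66/6 = 11; σ²_Equipment setup = ((21−5)/6)² = 7.111
te_Calibration = (10 + 4·13 + 22)/6 = 84/6 = 14; σ²_Calibration = ((22−10)/6)² = 4.000
te_Sample prep = (3 + 4·4 + 11)/6 = 30/6 = 5; σ²_Sample prep = ((11−3)/6)² = 1.778
te_Run assay = (1 + 4·2 + 15)/6 = 24/6 = 4; σ²_Run assay = ((15−1)/6)² = 5.444

Forward pass:
ES_Equipment setup = 0; EF_Equipment setup = 11
ES_Calibration = 0; EF_Calibration = 14
ES_Sample prep = max(EF_Equipment setup=11, EF_Calibration=14) = 14; EF_Sample prep = 14+5 = 19
ES_Run assay = 19; EF_Run assay = 19+4 = 23
Expected project duration μ = 23 days. Critical path: Calibration → Sample prep → Run assay.

Variances on critical path: σ²_Calibration=4.000, σ²_Sample prep=1.778, σ²_Run assay=5.444.
Largest is σ²_Run assay = 5.444.

Run assay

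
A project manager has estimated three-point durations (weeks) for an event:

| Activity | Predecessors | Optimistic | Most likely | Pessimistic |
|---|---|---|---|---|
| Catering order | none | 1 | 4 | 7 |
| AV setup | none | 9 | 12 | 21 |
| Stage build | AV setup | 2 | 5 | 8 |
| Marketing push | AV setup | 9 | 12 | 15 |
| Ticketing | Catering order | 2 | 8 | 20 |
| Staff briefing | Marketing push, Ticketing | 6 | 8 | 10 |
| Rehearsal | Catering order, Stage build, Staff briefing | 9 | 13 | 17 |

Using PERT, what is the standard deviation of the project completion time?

te_Catering order = (1 + 4·4 + 7)/6 = 24/6 = 4; σ²_Catering order = ((7−1)/6)² = 1.000
te_AV setup = (9 + 4·12 + 21)/6 = 78/6 = 13; σ²_AV setup = ((21−9)/6)² = 4.000
te_Stage build = (2 + 4·5 + 8)/6 = 30/6 = 5; σ²_Stage build = ((8−2)/6)² = 1.000
te_Marketing push = (9 + 4·12 + 15)/6 = 72/6 = 12; σ²_Marketing push = ((15−9)/6)² = 1.000
te_Ticketing = (2 + 4·8 + 20)/6 = 54/6 = 9; σ²_Ticketing = ((20−2)/6)² = 9.000
te_Staff briefing = (6 + 4·8 + 10)/6 = 48/6 = 8; σ²_Staff briefing = ((10−6)/6)² = 0.444
te_Rehearsal = (9 + 4·13 + 17)/6 = 78/6 = 13; σ²_Rehearsal = ((17−9)/6)² = 1.778

Forward pass:
ES_Catering order = 0; EF_Catering order = 4
ES_AV setup = 0; EF_AV setup = 13
ES_Stage build = 13; EF_Stage build = 13+5 = 18
ES_Marketing push = 13; EF_Marketing push = 13+12 = 25
ES_Ticketing = 4; EF_Ticketing = 4+9 = 13
ES_Staff briefing = max(EF_Marketing push=25, EF_Ticketing=13) = 25; EF_Staff briefing = 25+8 = 33
ES_Rehearsal = max(EF_Catering order=4, EF_Stage build=18, EF_Staff briefing=33) = 33; EF_Rehearsal = 33+13 = 46
Expected project duration μ = 46 weeks. Critical path: AV setup → Marketing push → Staff briefing → Rehearsal.

Variance along critical path = 4.000 + 1.000 + 0.444 + 1.778 = 7.222
σ = √7.222 = 2.687 weeks

2.69 weeks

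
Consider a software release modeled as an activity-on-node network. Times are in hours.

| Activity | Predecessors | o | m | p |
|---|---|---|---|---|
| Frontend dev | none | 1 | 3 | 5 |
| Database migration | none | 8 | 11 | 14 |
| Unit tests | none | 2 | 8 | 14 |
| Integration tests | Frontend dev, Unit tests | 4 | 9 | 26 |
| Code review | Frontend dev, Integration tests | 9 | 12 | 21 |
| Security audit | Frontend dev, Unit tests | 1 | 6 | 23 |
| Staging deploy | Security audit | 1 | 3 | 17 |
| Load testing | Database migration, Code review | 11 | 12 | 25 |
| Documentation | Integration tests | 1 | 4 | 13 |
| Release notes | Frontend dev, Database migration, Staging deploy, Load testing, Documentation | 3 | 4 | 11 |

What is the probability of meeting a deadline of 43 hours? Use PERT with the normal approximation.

te_Frontend dev = (1 + 4·3 + 5)/6 = 18/6 = 3; σ²_Frontend dev = ((5−1)/6)² = 0.444
te_Database migration = (8 + 4·11 + 14)/6 = 66/6 = 11; σ²_Database migration = ((14−8)/6)² = 1.000
te_Unit tests = (2 + 4·8 + 14)/6 = 48/6 = 8; σ²_Unit tests = ((14−2)/6)² = 4.000
te_Integration tests = (4 + 4·9 + 26)/6 = 66/6 = 11; σ²_Integration tests = ((26−4)/6)² = 13.444
te_Code review = (9 + 4·12 + 21)/6 = 78/6 = 13; σ²_Code review = ((21−9)/6)² = 4.000
te_Security audit = (1 + 4·6 + 23)/6 = 48/6 = 8; σ²_Security audit = ((23−1)/6)² = 13.444
te_Staging deploy = (1 + 4·3 + 17)/6 = 30/6 = 5; σ²_Staging deploy = ((17−1)/6)² = 7.111
te_Load testing = (11 + 4·12 + 25)/6 = 84/6 = 14; σ²_Load testing = ((25−11)/6)² = 5.444
te_Documentation = (1 + 4·4 + 13)/6 = 30/6 = 5; σ²_Documentation = ((13−1)/6)² = 4.000
te_Release notes = (3 + 4·4 + 11)/6 = 30/6 = 5; σ²_Release notes = ((11−3)/6)² = 1.778

Forward pass:
ES_Frontend dev = 0; EF_Frontend dev = 3
ES_Database migration = 0; EF_Database migration = 11
ES_Unit tests = 0; EF_Unit tests = 8
ES_Integration tests = max(EF_Frontend dev=3, EF_Unit tests=8) = 8; EF_Integration tests = 8+11 = 19
ES_Code review = max(EF_Frontend dev=3, EF_Integration tests=19) = 19; EF_Code review = 19+13 = 32
ES_Security audit = max(EF_Frontend dev=3, EF_Unit tests=8) = 8; EF_Security audit = 8+8 = 16
ES_Staging deploy = 16; EF_Staging deploy = 16+5 = 21
ES_Load testing = max(EF_Database migration=11, EF_Code review=32) = 32; EF_Load testing = 32+14 = 46
ES_Documentation = 19; EF_Documentation = 19+5 = 24
ES_Release notes = max(EF_Frontend dev=3, EF_Database migration=11, EF_Staging deploy=21, EF_Load testing=46, EF_Documentation=24) = 46; EF_Release notes = 46+5 = 51
Expected project duration μ = 51 hours. Critical path: Unit tests → Integration tests → Code review → Load testing → Release notes.

Variance along critical path = 4.000 + 13.444 + 4.000 + 5.444 + 1.778 = 28.667; σ = √28.667 = 5.354 hours.
Z = (43 − 51) / 5.354 = -1.494
P(T ≤ 43) = Φ(-1.494) ≈ 0.068

0.068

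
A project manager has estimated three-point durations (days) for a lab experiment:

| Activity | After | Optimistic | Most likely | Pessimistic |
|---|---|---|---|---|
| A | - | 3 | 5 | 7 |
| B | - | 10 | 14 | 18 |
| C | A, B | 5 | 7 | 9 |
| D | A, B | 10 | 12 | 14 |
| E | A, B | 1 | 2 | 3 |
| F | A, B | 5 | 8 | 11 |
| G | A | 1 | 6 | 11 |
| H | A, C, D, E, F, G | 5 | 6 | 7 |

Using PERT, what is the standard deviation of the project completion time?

1.53 days

te_A = (3 + 4·5 + 7)/6 = 30/6 = 5; σ²_A = ((7−3)/6)² = 0.444
te_B = (10 + 4·14 + 18)/6 = 84/6 = 14; σ²_B = ((18−10)/6)² = 1.778
te_C = (5 + 4·7 + 9)/6 = 42/6 = 7; σ²_C = ((9−5)/6)² = 0.444
te_D = (10 + 4·12 + 14)/6 = 72/6 = 12; σ²_D = ((14−10)/6)² = 0.444
te_E = (1 + 4·2 + 3)/6 = 12/6 = 2; σ²_E = ((3−1)/6)² = 0.111
te_F = (5 + 4·8 + 11)/6 = 48/6 = 8; σ²_F = ((11−5)/6)² = 1.000
te_G = (1 + 4·6 + 11)/6 = 36/6 = 6; σ²_G = ((11−1)/6)² = 2.778
te_H = (5 + 4·6 + 7)/6 = 36/6 = 6; σ²_H = ((7−5)/6)² = 0.111

Forward pass:
ES_A = 0; EF_A = 5
ES_B = 0; EF_B = 14
ES_C = max(EF_A=5, EF_B=14) = 14; EF_C = 14+7 = 21
ES_D = max(EF_A=5, EF_B=14) = 14; EF_D = 14+12 = 26
ES_E = max(EF_A=5, EF_B=14) = 14; EF_E = 14+2 = 16
ES_F = max(EF_A=5, EF_B=14) = 14; EF_F = 14+8 = 22
ES_G = 5; EF_G = 5+6 = 11
ES_H = max(EF_A=5, EF_C=21, EF_D=26, EF_E=16, EF_F=22, EF_G=11) = 26; EF_H = 26+6 = 32
Expected project duration μ = 32 days. Critical path: B → D → H.

Variance along critical path = 1.778 + 0.444 + 0.111 = 2.333
σ = √2.333 = 1.528 days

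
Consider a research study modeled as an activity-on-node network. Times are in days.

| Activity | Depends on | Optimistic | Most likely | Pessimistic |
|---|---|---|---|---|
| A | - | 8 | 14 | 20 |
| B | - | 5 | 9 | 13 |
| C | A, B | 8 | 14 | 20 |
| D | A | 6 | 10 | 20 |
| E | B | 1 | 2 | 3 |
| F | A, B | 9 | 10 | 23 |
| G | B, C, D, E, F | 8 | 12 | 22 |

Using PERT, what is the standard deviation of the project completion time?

te_A = (8 + 4·14 + 20)/6 = 84/6 = 14; σ²_A = ((20−8)/6)² = 4.000
te_B = (5 + 4·9 + 13)/6 = 54/6 = 9; σ²_B = ((13−5)/6)² = 1.778
te_C = (8 + 4·14 + 20)/6 = 84/6 = 14; σ²_C = ((20−8)/6)² = 4.000
te_D = (6 + 4·10 + 20)/6 = 66/6 = 11; σ²_D = ((20−6)/6)² = 5.444
te_E = (1 + 4·2 + 3)/6 = 12/6 = 2; σ²_E = ((3−1)/6)² = 0.111
te_F = (9 + 4·10 + 23)/6 = 72/6 = 12; σ²_F = ((23−9)/6)² = 5.444
te_G = (8 + 4·12 + 22)/6 = 78/6 = 13; σ²_G = ((22−8)/6)² = 5.444

Forward pass:
ES_A = 0; EF_A = 14
ES_B = 0; EF_B = 9
ES_C = max(EF_A=14, EF_B=9) = 14; EF_C = 14+14 = 28
ES_D = 14; EF_D = 14+11 = 25
ES_E = 9; EF_E = 9+2 = 11
ES_F = max(EF_A=14, EF_B=9) = 14; EF_F = 14+12 = 26
ES_G = max(EF_B=9, EF_C=28, EF_D=25, EF_E=11, EF_F=26) = 28; EF_G = 28+13 = 41
Expected project duration μ = 41 days. Critical path: A → C → G.

Variance along critical path = 4.000 + 4.000 + 5.444 = 13.444
σ = √13.444 = 3.667 days

3.67 days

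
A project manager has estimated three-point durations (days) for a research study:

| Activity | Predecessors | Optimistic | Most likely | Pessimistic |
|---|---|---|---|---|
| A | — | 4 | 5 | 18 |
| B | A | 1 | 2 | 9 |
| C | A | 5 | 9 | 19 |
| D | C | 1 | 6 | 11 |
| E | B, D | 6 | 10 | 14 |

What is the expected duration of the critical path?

te_A = (4 + 4·5 + 18)/6 = 42/6 = 7
te_B = (1 + 4·2 + 9)/6 = 18/6 = 3
te_C = (5 + 4·9 + 19)/6 = 60/6 = 10
te_D = (1 + 4·6 + 11)/6 = 36/6 = 6
te_E = (6 + 4·10 + 14)/6 = 60/6 = 10

Forward pass:
ES_A = 0; EF_A = 7
ES_B = 7; EF_B = 7+3 = 10
ES_C = 7; EF_C = 7+10 = 17
ES_D = 17; EF_D = 17+6 = 23
ES_E = max(EF_B=10, EF_D=23) = 23; EF_E = 23+10 = 33
Expected project duration μ = 33 days. Critical path: A → C → D → E.

33 days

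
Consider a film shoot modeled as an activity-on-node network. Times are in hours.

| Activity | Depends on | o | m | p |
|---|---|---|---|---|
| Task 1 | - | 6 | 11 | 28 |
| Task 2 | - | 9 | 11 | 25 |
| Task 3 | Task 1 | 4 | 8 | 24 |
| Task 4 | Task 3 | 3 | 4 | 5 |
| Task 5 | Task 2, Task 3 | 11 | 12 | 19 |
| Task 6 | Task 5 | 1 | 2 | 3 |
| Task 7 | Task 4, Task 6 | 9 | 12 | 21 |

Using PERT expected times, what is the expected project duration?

te_Task 1 = (6 + 4·11 + 28)/6 = 78/6 = 13
te_Task 2 = (9 + 4·11 + 25)/6 = 78/6 = 13
te_Task 3 = (4 + 4·8 + 24)/6 = 60/6 = 10
te_Task 4 = (3 + 4·4 + 5)/6 = 24/6 = 4
te_Task 5 = (11 + 4·12 + 19)/6 = 78/6 = 13
te_Task 6 = (1 + 4·2 + 3)/6 = 12/6 = 2
te_Task 7 = (9 + 4·12 + 21)/6 = 78/6 = 13

Forward pass:
ES_Task 1 = 0; EF_Task 1 = 13
ES_Task 2 = 0; EF_Task 2 = 13
ES_Task 3 = 13; EF_Task 3 = 13+10 = 23
ES_Task 4 = 23; EF_Task 4 = 23+4 = 27
ES_Task 5 = max(EF_Task 2=13, EF_Task 3=23) = 23; EF_Task 5 = 23+13 = 36
ES_Task 6 = 36; EF_Task 6 = 36+2 = 38
ES_Task 7 = max(EF_Task 4=27, EF_Task 6=38) = 38; EF_Task 7 = 38+13 = 51
Expected project duration μ = 51 hours. Critical path: Task 1 → Task 3 → Task 5 → Task 6 → Task 7.

51 hours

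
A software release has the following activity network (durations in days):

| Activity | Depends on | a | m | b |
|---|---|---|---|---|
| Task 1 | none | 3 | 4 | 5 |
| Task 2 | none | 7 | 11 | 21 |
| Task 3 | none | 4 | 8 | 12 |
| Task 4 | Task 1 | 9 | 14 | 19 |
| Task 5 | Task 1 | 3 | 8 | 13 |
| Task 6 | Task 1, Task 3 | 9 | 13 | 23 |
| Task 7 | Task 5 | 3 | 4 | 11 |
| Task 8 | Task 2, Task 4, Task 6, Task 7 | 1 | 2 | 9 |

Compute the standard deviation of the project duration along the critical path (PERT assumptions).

3.00 days

te_Task 1 = (3 + 4·4 + 5)/6 = 24/6 = 4; σ²_Task 1 = ((5−3)/6)² = 0.111
te_Task 2 = (7 + 4·11 + 21)/6 = 72/6 = 12; σ²_Task 2 = ((21−7)/6)² = 5.444
te_Task 3 = (4 + 4·8 + 12)/6 = 48/6 = 8; σ²_Task 3 = ((12−4)/6)² = 1.778
te_Task 4 = (9 + 4·14 + 19)/6 = 84/6 = 14; σ²_Task 4 = ((19−9)/6)² = 2.778
te_Task 5 = (3 + 4·8 + 13)/6 = 48/6 = 8; σ²_Task 5 = ((13−3)/6)² = 2.778
te_Task 6 = (9 + 4·13 + 23)/6 = 84/6 = 14; σ²_Task 6 = ((23−9)/6)² = 5.444
te_Task 7 = (3 + 4·4 + 11)/6 = 30/6 = 5; σ²_Task 7 = ((11−3)/6)² = 1.778
te_Task 8 = (1 + 4·2 + 9)/6 = 18/6 = 3; σ²_Task 8 = ((9−1)/6)² = 1.778

Forward pass:
ES_Task 1 = 0; EF_Task 1 = 4
ES_Task 2 = 0; EF_Task 2 = 12
ES_Task 3 = 0; EF_Task 3 = 8
ES_Task 4 = 4; EF_Task 4 = 4+14 = 18
ES_Task 5 = 4; EF_Task 5 = 4+8 = 12
ES_Task 6 = max(EF_Task 1=4, EF_Task 3=8) = 8; EF_Task 6 = 8+14 = 22
ES_Task 7 = 12; EF_Task 7 = 12+5 = 17
ES_Task 8 = max(EF_Task 2=12, EF_Task 4=18, EF_Task 6=22, EF_Task 7=17) = 22; EF_Task 8 = 22+3 = 25
Expected project duration μ = 25 days. Critical path: Task 3 → Task 6 → Task 8.

Variance along critical path = 1.778 + 5.444 + 1.778 = 9.000
σ = √9.000 = 3.000 days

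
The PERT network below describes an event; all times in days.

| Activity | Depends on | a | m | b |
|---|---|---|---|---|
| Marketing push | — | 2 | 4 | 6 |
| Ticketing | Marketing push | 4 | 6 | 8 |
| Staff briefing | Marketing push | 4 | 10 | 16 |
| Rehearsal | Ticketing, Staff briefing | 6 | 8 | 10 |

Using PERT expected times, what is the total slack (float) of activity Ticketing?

te_Marketing push = (2 + 4·4 + 6)/6 = 24/6 = 4
te_Ticketing = (4 + 4·6 + 8)/6 = 36/6 = 6
te_Staff briefing = (4 + 4·10 + 16)/6 = 60/6 = 10
te_Rehearsal = (6 + 4·8 + 10)/6 = 48/6 = 8

Forward pass:
ES_Marketing push = 0; EF_Marketing push = 4
ES_Ticketing = 4; EF_Ticketing = 4+6 = 10
ES_Staff briefing = 4; EF_Staff briefing = 4+10 = 14
ES_Rehearsal = max(EF_Ticketing=10, EF_Staff briefing=14) = 14; EF_Rehearsal = 14+8 = 22
Expected project duration μ = 22 days. Critical path: Marketing push → Staff briefing → Rehearsal.

Backward pass:
LF_Rehearsal = 22; LS_Rehearsal = 22−8 = 14
LF_Staff briefing = LS_Rehearsal = 14; LS_Staff briefing = 14−10 = 4
LF_Ticketing = LS_Rehearsal = 14; LS_Ticketing = 14−6 = 8
LF_Marketing push = min(LS_Ticketing=8, LS_Staff briefing=4) = 4; LS_Marketing push = 4−4 = 0
Slack_Ticketing = LS_Ticketing − ES_Ticketing = 8 − 4 = 4

4 days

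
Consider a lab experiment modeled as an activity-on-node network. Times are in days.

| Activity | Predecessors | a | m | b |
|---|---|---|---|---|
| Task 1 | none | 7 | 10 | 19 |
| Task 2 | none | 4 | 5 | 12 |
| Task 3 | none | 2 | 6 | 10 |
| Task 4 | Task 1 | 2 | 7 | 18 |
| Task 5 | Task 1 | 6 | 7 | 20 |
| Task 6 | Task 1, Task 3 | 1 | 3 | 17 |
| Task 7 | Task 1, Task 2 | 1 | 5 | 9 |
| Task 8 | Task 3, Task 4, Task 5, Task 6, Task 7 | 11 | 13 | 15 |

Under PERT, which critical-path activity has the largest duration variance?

Task 5

te_Task 1 = (7 + 4·10 + 19)/6 = 66/6 = 11; σ²_Task 1 = ((19−7)/6)² = 4.000
te_Task 2 = (4 + 4·5 + 12)/6 = 36/6 = 6; σ²_Task 2 = ((12−4)/6)² = 1.778
te_Task 3 = (2 + 4·6 + 10)/6 = 36/6 = 6; σ²_Task 3 = ((10−2)/6)² = 1.778
te_Task 4 = (2 + 4·7 + 18)/6 = 48/6 = 8; σ²_Task 4 = ((18−2)/6)² = 7.111
te_Task 5 = (6 + 4·7 + 20)/6 = 54/6 = 9; σ²_Task 5 = ((20−6)/6)² = 5.444
te_Task 6 = (1 + 4·3 + 17)/6 = 30/6 = 5; σ²_Task 6 = ((17−1)/6)² = 7.111
te_Task 7 = (1 + 4·5 + 9)/6 = 30/6 = 5; σ²_Task 7 = ((9−1)/6)² = 1.778
te_Task 8 = (11 + 4·13 + 15)/6 = 78/6 = 13; σ²_Task 8 = ((15−11)/6)² = 0.444

Forward pass:
ES_Task 1 = 0; EF_Task 1 = 11
ES_Task 2 = 0; EF_Task 2 = 6
ES_Task 3 = 0; EF_Task 3 = 6
ES_Task 4 = 11; EF_Task 4 = 11+8 = 19
ES_Task 5 = 11; EF_Task 5 = 11+9 = 20
ES_Task 6 = max(EF_Task 1=11, EF_Task 3=6) = 11; EF_Task 6 = 11+5 = 16
ES_Task 7 = max(EF_Task 1=11, EF_Task 2=6) = 11; EF_Task 7 = 11+5 = 16
ES_Task 8 = max(EF_Task 3=6, EF_Task 4=19, EF_Task 5=20, EF_Task 6=16, EF_Task 7=16) = 20; EF_Task 8 = 20+13 = 33
Expected project duration μ = 33 days. Critical path: Task 1 → Task 5 → Task 8.

Variances on critical path: σ²_Task 1=4.000, σ²_Task 5=5.444, σ²_Task 8=0.444.
Largest is σ²_Task 5 = 5.444.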